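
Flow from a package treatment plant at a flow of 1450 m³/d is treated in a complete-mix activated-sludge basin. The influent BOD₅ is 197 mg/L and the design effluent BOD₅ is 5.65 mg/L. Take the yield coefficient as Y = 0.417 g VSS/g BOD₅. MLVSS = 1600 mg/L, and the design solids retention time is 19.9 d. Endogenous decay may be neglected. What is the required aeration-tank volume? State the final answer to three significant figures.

Biomass mass balance (decay neglected): V·X = Y·Q·(S₀ − S)·θ_c, so V = 0.417 × 1450 × (197 − 5.65) × 19.9 / 1600 = 1439 m³.

V ≈ 1440 m³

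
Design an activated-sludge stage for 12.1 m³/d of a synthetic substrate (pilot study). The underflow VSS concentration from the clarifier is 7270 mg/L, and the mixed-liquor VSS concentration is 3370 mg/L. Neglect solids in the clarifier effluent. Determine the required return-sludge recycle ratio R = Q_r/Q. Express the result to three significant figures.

R ≈ 0.864

R = Q_r/Q = X/(X_r − X) = 3370 / (7270 − 3370) = 0.8641.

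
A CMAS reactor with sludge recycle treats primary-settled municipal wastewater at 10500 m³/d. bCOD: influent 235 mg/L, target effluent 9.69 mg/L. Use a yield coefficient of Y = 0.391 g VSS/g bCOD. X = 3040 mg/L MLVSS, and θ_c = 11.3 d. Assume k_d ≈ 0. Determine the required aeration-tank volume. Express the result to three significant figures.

Biomass mass balance (decay neglected): V·X = Y·Q·(S₀ − S)·θ_c, so V = 0.391 × 10500 × (235 − 9.69) × 11.3 / 3040 = 3438 m³.

V ≈ 3440 m³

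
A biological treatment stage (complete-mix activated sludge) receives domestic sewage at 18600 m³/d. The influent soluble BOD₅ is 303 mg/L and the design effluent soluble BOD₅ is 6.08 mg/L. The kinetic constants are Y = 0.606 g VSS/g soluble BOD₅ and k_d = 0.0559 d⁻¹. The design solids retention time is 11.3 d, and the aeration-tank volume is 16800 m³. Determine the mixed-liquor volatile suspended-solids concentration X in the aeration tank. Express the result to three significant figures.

X = Y·Q·ΔS·θ_c / [V·(1 + k_d θ_c)] = 0.606 × 18600 × (303 − 6.08) × 11.3 / [16800 × (1 + 0.0559 × 11.3)] = 1380 mg/L.

X ≈ 1380 mg/L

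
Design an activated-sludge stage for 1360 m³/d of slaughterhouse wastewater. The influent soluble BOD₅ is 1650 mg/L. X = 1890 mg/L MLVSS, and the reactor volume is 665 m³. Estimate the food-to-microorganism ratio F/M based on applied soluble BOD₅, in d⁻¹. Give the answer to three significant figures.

F/M ≈ 1.79 d⁻¹

F/M = Q·S₀ / (V·X) = 1360 × 1650 / (665.0 × 1890) = 1.785 g soluble BOD₅·(g VSS·d)⁻¹.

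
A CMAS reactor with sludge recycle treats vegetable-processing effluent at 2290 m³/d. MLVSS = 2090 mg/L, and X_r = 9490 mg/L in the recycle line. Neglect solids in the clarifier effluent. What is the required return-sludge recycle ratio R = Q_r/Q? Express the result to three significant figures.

R = Q_r/Q = X/(X_r − X) = 2090 / (9490 − 2090) = 0.2824.

R ≈ 0.282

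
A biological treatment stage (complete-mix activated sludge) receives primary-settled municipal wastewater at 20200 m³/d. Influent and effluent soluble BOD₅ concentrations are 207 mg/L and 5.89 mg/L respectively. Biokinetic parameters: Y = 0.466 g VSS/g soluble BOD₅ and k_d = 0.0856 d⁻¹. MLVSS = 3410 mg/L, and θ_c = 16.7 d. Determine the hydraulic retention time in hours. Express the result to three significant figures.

Steady-state biomass mass balance: V·X·(1 + k_d·θ_c) = Y·Q·(S₀ − S)·θ_c, so V = 0.466 × 20200 × (207 − 5.89) × 16.7 / [3410 × (1 + 0.0856 × 16.7)] = 3.16×10^7 / 8285 = 3816 m³.
τ = V/Q = 3816/20200 = 0.1889 d, or 4.534 h.

τ ≈ 4.53 h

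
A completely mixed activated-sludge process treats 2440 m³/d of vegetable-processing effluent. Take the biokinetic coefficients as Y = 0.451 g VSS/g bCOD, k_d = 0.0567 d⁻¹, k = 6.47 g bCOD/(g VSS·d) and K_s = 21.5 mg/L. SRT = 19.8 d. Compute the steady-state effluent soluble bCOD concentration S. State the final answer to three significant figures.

From the Monod/SRT balance for a CMAS, S = K_s·(1+k_d θ_c)/[θ_c·(Y k − k_d) − 1] = 21.5 × (1 + 0.0567 × 19.8) / [19.8 × (0.451 × 6.47 − 0.0567) − 1] = 45.64 / 55.65 = 0.8200 mg/L.

S ≈ 0.820 mg/L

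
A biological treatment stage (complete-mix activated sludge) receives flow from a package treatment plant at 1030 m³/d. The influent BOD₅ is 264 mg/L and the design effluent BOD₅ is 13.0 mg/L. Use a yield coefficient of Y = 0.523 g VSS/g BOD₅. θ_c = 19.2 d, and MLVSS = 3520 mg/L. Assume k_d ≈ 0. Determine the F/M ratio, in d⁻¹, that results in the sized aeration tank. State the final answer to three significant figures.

Biomass mass balance (decay neglected): V·X = Y·Q·(S₀ − S)·θ_c, so V = 0.523 × 1030 × (264 − 13.0) × 19.2 / 3520 = 737.5 m³.
F/M = applied load / biomass = Q·S₀/(V·X) = 1030 × 264 / (737.5 × 3520) = 0.1047 d⁻¹.

F/M ≈ 0.105 d⁻¹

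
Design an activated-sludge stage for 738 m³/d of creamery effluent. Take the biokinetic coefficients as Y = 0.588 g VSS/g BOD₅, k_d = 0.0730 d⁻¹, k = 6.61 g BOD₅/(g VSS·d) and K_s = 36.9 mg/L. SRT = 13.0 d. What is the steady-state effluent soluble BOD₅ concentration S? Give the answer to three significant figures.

For a completely mixed reactor with recycle the Lawrence–McCarty relation gives S = K_s·(1 + k_d·θ_c) / [θ_c·(Y·k − k_d) − 1] = 36.9 × (1 + 0.0730 × 13.0) / [13.0 × (0.588 × 6.61 − 0.0730) − 1] = 71.92 / 48.58 = 1.480 mg/L.

S ≈ 1.48 mg/L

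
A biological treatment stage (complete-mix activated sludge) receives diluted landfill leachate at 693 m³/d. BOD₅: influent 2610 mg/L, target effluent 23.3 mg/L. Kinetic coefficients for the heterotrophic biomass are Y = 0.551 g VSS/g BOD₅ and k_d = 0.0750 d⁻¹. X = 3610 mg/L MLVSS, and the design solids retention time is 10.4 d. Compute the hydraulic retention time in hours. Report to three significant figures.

Steady-state biomass mass balance: V·X·(1 + k_d·θ_c) = Y·Q·(S₀ − S)·θ_c, so V = 0.551 × 693 × (2610 − 23.3) × 10.4 / [3610 × (1 + 0.0750 × 10.4)] = 1.03×10^7 / 6426 = 1599 m³.
τ = V/Q = 1599/693 = 2.307 d, or 55.36 h.

τ ≈ 55.4 h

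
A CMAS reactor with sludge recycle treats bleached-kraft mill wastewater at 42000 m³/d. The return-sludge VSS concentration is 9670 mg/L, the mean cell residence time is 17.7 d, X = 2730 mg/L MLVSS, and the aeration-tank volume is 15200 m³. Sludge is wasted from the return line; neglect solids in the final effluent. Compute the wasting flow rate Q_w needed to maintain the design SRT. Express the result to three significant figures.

θ_c = V·X/(Q_w·X_r) when wasting from the recycle, so Q_w = V·X/(θ_c·X_r) = 15200 × 2730 / (17.7 × 9670) = 242.4 m³/d.

Q_w ≈ 242 m³/d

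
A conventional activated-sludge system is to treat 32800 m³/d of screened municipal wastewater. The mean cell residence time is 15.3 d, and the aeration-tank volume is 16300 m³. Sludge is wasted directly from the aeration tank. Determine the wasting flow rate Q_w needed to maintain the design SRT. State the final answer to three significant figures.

Q_w ≈ 1070 m³/d

With mixed-liquor wasting, θ_c = V/Q_w, so Q_w = V/θ_c = 16300/15.3 = 1065 m³/d.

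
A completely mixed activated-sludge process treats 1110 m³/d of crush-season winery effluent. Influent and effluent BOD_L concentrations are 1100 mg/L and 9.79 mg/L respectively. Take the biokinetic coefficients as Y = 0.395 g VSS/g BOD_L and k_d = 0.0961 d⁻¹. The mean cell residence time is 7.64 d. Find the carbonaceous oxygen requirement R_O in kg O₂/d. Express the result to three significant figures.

R_O ≈ 819 kg O₂/d

Correct the yield for decay: Y_obs = Y/(1 + k_d θ_c) = 0.395 / (1 + 0.0961 × 7.64) = 0.395 / 1.734 = 0.2278.
ΔS = 1100 − 9.79 = 1090 mg/L, so the substrate removal rate is 1110 × 1090/1000 = 1210 kg BOD_L/d.
Net sludge production P_X = 0.2278 × 1210 = 275.6 kg VSS/d.
Carbonaceous O₂ demand = substrate oxidised − cell-mass equivalent = 1210 − 1.42 × 275.6 = 818.7 kg O₂/d.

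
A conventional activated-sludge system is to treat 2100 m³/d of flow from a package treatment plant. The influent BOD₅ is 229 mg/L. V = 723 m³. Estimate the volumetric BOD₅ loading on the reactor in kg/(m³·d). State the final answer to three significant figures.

L_v ≈ 0.665 kg BOD₅/(m³·d)

Volumetric loading L_v = Q·S₀ / V = 2100 × 229 g/m³ / 723.0 m³ = 665.1 g/(m³·d) = 0.6651 kg BOD₅/(m³·d).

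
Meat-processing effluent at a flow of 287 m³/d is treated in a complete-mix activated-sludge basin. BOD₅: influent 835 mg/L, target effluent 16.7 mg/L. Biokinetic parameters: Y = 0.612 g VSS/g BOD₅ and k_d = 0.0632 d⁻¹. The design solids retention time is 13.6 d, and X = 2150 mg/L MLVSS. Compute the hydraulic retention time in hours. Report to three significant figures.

Rearranging the biomass balance for a CMAS with decay, V = Y·Q·ΔS·θ_c / [X·(1+k_d θ_c)] = 0.612 × 287 × (835 − 16.7) × 13.6 / [2150 × (1 + 0.0632 × 13.6)] = 1.95×10^6 / 3998 = 488.9 m³.
HRT = V/Q = 488.9 m³ / 287 m³·d⁻¹ = 1.704 d × 24 = 40.89 h.

τ ≈ 40.9 h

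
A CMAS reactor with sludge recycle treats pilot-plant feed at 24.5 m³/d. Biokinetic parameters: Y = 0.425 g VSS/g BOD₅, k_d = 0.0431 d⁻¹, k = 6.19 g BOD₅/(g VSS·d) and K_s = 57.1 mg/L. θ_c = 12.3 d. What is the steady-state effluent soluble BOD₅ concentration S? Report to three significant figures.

Effluent substrate depends only on kinetics and SRT: S = K_s(1 + k_d θ_c) / [θ_c(Yk − k_d) − 1] = 57.1 × (1 + 0.0431 × 12.3) / [12.3 × (0.425 × 6.19 − 0.0431) − 1] = 87.37 / 30.83 = 2.834 mg/L.

S ≈ 2.83 mg/L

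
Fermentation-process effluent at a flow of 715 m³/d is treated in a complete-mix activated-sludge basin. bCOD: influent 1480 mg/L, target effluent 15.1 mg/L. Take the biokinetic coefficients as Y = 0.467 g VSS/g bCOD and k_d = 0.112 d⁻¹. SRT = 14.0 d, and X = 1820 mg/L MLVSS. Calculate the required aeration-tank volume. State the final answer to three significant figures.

Rearranging the biomass balance for a CMAS with decay, V = Y·Q·ΔS·θ_c / [X·(1+k_d θ_c)] = 0.467 × 715 × (1480 − 15.1) × 14.0 / [1820 × (1 + 0.112 × 14.0)] = 6.85×10^6 / 4674 = 1465 m³.

V ≈ 1470 m³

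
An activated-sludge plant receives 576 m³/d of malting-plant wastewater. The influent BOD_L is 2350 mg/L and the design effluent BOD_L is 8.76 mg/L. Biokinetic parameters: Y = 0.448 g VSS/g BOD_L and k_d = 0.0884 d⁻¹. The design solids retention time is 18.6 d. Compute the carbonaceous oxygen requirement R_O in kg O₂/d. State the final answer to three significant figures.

The observed yield is Y_obs = Y/(1 + k_d·θ_c) = 0.448 / (1 + 0.0884 × 18.6) = 0.448 / 2.644 = 0.1694 g VSS per g BOD_L removed.
Mass of BOD_L removed per day: Q(S₀ − S) = 576 × 2341 g/m³ = 1349 kg/d.
Net sludge production P_X = 0.1694 × 1349 = 228.5 kg VSS/d.
R_O = Q·ΔS − 1.42 P_X = 1349 − 324.4 = 1024 kg O₂/d.

R_O ≈ 1020 kg O₂/d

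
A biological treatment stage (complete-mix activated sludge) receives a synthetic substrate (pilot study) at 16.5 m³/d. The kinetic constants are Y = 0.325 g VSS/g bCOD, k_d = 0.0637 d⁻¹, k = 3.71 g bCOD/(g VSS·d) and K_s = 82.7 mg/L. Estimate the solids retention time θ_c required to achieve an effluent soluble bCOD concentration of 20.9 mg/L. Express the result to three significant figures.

θ_c ≈ 5.57 d

At the target effluent, Y k S/(K_s+S) = 0.325×3.71×20.9/103.6 = 0.2432 d⁻¹.
θ_c = 1/(μ − k_d) = 1/(0.2432 − 0.0637) = 1/0.1795 = 5.570 d.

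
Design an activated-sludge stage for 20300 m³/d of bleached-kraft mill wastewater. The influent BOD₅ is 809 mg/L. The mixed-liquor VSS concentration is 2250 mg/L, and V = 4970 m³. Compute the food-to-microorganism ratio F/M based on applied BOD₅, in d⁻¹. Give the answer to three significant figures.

F/M ≈ 1.47 d⁻¹

F/M = Q·S₀ / (V·X) = 20300 × 809 / (4970 × 2250) = 1.469 g BOD₅·(g VSS·d)⁻¹.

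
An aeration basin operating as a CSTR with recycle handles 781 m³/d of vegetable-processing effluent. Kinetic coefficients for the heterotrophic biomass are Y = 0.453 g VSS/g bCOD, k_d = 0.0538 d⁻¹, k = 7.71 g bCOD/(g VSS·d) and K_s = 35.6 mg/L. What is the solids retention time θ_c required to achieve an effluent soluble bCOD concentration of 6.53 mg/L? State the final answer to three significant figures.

θ_c ≈ 2.05 d

From 1/θ_c = Y·k·S/(K_s + S) − k_d: Y·k·S/(K_s+S) = 0.453 × 7.71 × 6.53 / (35.6 + 6.53) = 0.5413 d⁻¹.
Then 1/θ_c = μ − k_d = 0.5413 − 0.0538 = 0.4875 d⁻¹, giving θ_c = 2.051 d.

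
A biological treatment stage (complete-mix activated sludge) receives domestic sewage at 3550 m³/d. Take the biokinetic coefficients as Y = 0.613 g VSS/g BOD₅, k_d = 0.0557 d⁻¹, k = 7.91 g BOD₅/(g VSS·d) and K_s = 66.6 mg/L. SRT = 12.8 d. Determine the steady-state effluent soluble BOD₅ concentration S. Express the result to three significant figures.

S ≈ 1.89 mg/L

Effluent substrate depends only on kinetics and SRT: S = K_s(1 + k_d θ_c) / [θ_c(Yk − k_d) − 1] = 66.6 × (1 + 0.0557 × 12.8) / [12.8 × (0.613 × 7.91 − 0.0557) − 1] = 114.1 / 60.35 = 1.890 mg/L.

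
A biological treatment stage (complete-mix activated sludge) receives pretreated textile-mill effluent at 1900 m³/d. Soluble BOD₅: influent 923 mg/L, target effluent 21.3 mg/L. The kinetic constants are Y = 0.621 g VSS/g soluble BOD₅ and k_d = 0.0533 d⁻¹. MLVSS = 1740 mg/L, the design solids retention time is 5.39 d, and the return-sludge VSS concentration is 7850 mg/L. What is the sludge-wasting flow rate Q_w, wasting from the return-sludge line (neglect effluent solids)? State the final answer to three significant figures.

Rearranging the biomass balance for a CMAS with decay, V = Y·Q·ΔS·θ_c / [X·(1+k_d θ_c)] = 0.621 × 1900 × (923 − 21.3) × 5.39 / [1740 × (1 + 0.0533 × 5.39)] = 5.73×10^6 / 2240 = 2560 m³.
θ_c = V·X/(Q_w·X_r) when wasting from the recycle, so Q_w = V·X/(θ_c·X_r) = 2560 × 1740 / (5.39 × 7850) = 105.3 m³/d.

Q_w ≈ 105 m³/d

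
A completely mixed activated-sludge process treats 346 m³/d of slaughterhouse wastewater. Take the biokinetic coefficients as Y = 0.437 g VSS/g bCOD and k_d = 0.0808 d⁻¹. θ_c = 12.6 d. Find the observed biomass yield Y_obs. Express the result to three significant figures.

Y_obs ≈ 0.217 g VSS/g bCOD

The observed yield is Y_obs = Y/(1 + k_d·θ_c) = 0.437 / (1 + 0.0808 × 12.6) = 0.437 / 2.018 = 0.2165 g VSS per g bCOD removed.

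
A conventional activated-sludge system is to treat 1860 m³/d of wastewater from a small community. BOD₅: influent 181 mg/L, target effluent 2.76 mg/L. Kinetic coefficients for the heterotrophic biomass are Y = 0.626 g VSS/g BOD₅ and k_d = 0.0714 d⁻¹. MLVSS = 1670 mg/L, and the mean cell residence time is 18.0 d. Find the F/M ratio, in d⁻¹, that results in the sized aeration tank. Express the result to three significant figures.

F/M ≈ 0.206 d⁻¹

From the SRT design equation V = Y Q (S₀−S) θ_c / [X (1 + k_d θ_c)] = 0.626 × 1860 × (181 − 2.76) × 18.0 / [1670 × (1 + 0.0714 × 18.0)] = 3.74×10^6 / 3816 = 978.9 m³.
F/M = Q·S₀ / (V·X) = 1860 × 181 / (978.9 × 1670) = 0.2059 g BOD₅·(g VSS·d)⁻¹.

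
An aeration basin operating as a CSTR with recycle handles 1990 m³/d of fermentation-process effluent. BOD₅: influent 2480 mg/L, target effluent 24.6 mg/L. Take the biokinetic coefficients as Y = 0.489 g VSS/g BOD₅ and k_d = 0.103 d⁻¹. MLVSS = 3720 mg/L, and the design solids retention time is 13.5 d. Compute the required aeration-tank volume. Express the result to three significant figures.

Steady-state biomass mass balance: V·X·(1 + k_d·θ_c) = Y·Q·(S₀ − S)·θ_c, so V = 0.489 × 1990 × (2480 − 24.6) × 13.5 / [3720 × (1 + 0.103 × 13.5)] = 3.23×10^7 / 8893 = 3627 m³.

V ≈ 3630 m³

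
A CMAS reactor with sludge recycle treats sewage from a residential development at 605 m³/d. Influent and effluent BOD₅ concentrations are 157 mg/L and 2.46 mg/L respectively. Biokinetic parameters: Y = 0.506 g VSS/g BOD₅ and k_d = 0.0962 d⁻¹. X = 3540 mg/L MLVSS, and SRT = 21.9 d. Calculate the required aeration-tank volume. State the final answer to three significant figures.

V ≈ 94.2 m³

Rearranging the biomass balance for a CMAS with decay, V = Y·Q·ΔS·θ_c / [X·(1+k_d θ_c)] = 0.506 × 605 × (157 − 2.46) × 21.9 / [3540 × (1 + 0.0962 × 21.9)] = 1.04×10^6 / 10998 = 94.21 m³.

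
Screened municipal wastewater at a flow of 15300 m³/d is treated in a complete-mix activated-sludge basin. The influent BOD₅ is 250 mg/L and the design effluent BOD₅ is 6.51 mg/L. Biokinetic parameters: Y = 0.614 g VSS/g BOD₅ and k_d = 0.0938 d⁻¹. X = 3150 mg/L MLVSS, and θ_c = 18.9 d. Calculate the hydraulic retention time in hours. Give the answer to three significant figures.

τ ≈ 7.76 h

Rearranging the biomass balance for a CMAS with decay, V = Y·Q·ΔS·θ_c / [X·(1+k_d θ_c)] = 0.614 × 15300 × (250 − 6.51) × 18.9 / [3150 × (1 + 0.0938 × 18.9)] = 4.32×10^7 / 8734 = 4950 m³.
Hydraulic retention time τ = V/Q = 4950 / 15300 = 0.3235 d = 7.764 h.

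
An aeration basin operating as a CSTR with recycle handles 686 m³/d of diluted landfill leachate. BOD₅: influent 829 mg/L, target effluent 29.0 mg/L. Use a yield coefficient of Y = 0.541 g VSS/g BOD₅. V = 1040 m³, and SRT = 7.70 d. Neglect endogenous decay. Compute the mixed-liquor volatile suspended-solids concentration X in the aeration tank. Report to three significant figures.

From V·X = Y·Q·(S₀ − S)·θ_c (decay neglected): X = 0.541 × 686 × (829 − 29.0) × 7.70 / 1040 = 2198 mg/L.

X ≈ 2200 mg/L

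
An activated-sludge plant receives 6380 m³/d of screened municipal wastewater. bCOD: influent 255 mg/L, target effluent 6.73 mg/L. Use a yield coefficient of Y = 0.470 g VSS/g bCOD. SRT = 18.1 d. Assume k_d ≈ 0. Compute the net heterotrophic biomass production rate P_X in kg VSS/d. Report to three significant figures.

P_X ≈ 744 kg VSS/d

Since k_d ≈ 0, Y_obs = Y = 0.470 g VSS/g bCOD.
ΔS = 255 − 6.73 = 248.3 mg/L, so the substrate removal rate is 6380 × 248.3/1000 = 1584 kg bCOD/d.
P_X = Y_obs · Q(S₀ − S) = 0.4700 × 1584 = 744.5 kg VSS/d.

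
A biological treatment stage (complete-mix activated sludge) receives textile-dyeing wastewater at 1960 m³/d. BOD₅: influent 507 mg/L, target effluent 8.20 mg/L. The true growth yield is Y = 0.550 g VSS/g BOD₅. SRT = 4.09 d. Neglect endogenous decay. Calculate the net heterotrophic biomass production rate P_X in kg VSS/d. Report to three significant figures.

P_X ≈ 538 kg VSS/d

With endogenous decay neglected, the observed yield equals the true yield: Y_obs = Y = 0.550 g VSS/g BOD₅.
Mass of BOD₅ removed per day: Q(S₀ − S) = 1960 × 498.8 g/m³ = 977.6 kg/d.
Biomass produced: P_X = Y_obs·Q·ΔS = 0.5500 × 977.6 ≈ 537.7 kg VSS/d.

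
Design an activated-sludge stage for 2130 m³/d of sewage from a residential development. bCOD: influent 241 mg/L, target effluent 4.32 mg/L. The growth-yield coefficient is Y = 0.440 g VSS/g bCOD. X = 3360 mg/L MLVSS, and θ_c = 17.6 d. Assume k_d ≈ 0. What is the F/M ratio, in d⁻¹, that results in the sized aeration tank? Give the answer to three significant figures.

Biomass mass balance (decay neglected): V·X = Y·Q·(S₀ − S)·θ_c, so V = 0.440 × 2130 × (241 − 4.32) × 17.6 / 3360 = 1162 m³.
F/M = applied load / biomass = Q·S₀/(V·X) = 2130 × 241 / (1162 × 3360) = 0.1315 d⁻¹.

F/M ≈ 0.131 d⁻¹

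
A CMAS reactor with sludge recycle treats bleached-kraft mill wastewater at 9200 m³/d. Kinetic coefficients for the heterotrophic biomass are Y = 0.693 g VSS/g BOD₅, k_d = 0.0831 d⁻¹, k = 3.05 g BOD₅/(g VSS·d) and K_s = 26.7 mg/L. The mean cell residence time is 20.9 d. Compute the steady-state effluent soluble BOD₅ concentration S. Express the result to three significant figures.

S ≈ 1.76 mg/L

For a completely mixed reactor with recycle the Lawrence–McCarty relation gives S = K_s·(1 + k_d·θ_c) / [θ_c·(Y·k − k_d) − 1] = 26.7 × (1 + 0.0831 × 20.9) / [20.9 × (0.693 × 3.05 − 0.0831) − 1] = 73.07 / 41.44 = 1.763 mg/L.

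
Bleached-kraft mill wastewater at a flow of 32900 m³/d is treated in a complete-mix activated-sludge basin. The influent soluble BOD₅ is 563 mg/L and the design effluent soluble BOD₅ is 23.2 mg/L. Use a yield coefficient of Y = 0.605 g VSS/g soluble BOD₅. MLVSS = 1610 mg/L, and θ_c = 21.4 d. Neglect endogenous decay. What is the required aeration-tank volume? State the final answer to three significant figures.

V ≈ 143000 m³

V·X = Y·Q·ΔS·θ_c gives V = 0.605 × 32900 × (563 − 23.2) × 21.4 / 1610 = 142814 m³.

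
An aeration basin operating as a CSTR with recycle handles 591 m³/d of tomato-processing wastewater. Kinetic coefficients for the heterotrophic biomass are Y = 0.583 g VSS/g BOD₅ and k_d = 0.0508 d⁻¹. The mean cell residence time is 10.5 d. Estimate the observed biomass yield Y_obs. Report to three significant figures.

Y_obs = Y / (1 + k_d θ_c) = 0.583 / (1 + 0.0508 × 10.5) = 0.583 / 1.533 = 0.3802.

Y_obs ≈ 0.380 g VSS/g BOD₅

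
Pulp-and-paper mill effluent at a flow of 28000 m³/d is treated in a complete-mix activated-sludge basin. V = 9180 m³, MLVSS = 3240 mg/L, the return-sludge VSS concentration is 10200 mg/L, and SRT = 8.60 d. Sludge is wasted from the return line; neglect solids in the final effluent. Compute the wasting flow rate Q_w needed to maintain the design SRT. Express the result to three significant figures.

Q_w = (V·X)/(θ_c X_r) = 9180 × 3240 / (8.60 × 10200) = 339.1 m³/d.

Q_w ≈ 339 m³/d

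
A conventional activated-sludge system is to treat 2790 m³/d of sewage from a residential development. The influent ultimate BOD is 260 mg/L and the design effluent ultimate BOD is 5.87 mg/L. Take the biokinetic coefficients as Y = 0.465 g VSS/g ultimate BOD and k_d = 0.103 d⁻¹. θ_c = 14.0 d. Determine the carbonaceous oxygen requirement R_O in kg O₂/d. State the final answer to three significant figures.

Y_obs = Y / (1 + k_d θ_c) = 0.465 / (1 + 0.103 × 14.0) = 0.465 / 2.442 = 0.1904.
ΔS = 260 − 5.87 = 254.1 mg/L, so the substrate removal rate is 2790 × 254.1/1000 = 709.0 kg ultimate BOD/d.
P_X = Y_obs·Q·(S₀ − S) = 0.1904 × 709.0 = 135.0 kg VSS/d.
R_O = Q·(S₀ − S) − 1.42·P_X = 709.0 − 1.42 × 135.0 = 517.3 kg O₂/d.

R_O ≈ 517 kg O₂/d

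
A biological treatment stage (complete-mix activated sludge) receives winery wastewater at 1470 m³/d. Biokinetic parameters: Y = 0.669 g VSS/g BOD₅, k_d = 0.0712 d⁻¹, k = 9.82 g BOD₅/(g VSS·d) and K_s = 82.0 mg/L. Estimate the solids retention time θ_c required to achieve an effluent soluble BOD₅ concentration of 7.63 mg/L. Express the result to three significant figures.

From 1/θ_c = Y·k·S/(K_s + S) − k_d: Y·k·S/(K_s+S) = 0.669 × 9.82 × 7.63 / (82.0 + 7.63) = 0.5593 d⁻¹.
Then 1/θ_c = μ − k_d = 0.5593 − 0.0712 = 0.4881 d⁻¹, giving θ_c = 2.049 d.

θ_c ≈ 2.05 d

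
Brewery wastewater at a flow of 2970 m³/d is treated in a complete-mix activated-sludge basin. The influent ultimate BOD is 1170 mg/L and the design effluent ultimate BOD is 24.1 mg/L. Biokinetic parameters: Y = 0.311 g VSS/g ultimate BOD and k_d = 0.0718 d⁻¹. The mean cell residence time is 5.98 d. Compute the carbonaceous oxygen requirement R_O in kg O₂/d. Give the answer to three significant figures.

Correct the yield for decay: Y_obs = Y/(1 + k_d θ_c) = 0.311 / (1 + 0.0718 × 5.98) = 0.311 / 1.429 = 0.2176.
Q·(S₀ − S) = 2970 × (1170 − 24.1) × 10⁻³ = 3403 kg/d removed.
Net sludge production P_X = 0.2176 × 3403 = 740.5 kg VSS/d.
R_O = Q·ΔS − 1.42 P_X = 3403 − 1051 = 2352 kg O₂/d.

R_O ≈ 2350 kg O₂/d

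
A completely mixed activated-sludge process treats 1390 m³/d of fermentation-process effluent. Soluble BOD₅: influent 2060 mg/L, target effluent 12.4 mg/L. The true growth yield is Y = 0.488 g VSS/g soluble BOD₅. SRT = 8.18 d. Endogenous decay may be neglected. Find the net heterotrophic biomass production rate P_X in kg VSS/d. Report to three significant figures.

P_X ≈ 1390 kg VSS/d

With endogenous decay neglected, the observed yield equals the true yield: Y_obs = Y = 0.488 g VSS/g soluble BOD₅.
Q·(S₀ − S) = 1390 × (2060 − 12.4) × 10⁻³ = 2846 kg/d removed.
Biomass produced: P_X = Y_obs·Q·ΔS = 0.4880 × 2846 ≈ 1389 kg VSS/d.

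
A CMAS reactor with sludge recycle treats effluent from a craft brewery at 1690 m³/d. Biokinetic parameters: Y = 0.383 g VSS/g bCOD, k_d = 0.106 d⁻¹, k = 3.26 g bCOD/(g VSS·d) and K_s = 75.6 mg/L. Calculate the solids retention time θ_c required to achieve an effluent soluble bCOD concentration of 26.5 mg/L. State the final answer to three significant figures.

At the target effluent, Y k S/(K_s+S) = 0.383×3.26×26.5/102.1 = 0.3241 d⁻¹.
θ_c = 1/(μ − k_d) = 1/(0.3241 − 0.106) = 1/0.2181 = 4.586 d.

θ_c ≈ 4.59 d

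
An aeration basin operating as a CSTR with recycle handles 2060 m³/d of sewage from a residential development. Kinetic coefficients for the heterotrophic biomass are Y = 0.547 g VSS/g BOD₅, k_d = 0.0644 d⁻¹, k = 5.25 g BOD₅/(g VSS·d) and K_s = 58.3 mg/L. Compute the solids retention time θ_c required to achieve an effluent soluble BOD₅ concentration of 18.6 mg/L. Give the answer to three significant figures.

At the target effluent, Y k S/(K_s+S) = 0.547×5.25×18.6/76.90 = 0.6946 d⁻¹.
Then 1/θ_c = μ − k_d = 0.6946 − 0.0644 = 0.6302 d⁻¹, giving θ_c = 1.587 d.

θ_c ≈ 1.59 d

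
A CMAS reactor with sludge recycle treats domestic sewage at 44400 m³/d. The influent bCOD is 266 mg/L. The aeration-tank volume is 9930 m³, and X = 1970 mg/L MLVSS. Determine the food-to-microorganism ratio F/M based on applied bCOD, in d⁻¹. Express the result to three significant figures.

F/M = applied load / biomass = Q·S₀/(V·X) = 44400 × 266 / (9930 × 1970) = 0.6037 d⁻¹.

F/M ≈ 0.604 d⁻¹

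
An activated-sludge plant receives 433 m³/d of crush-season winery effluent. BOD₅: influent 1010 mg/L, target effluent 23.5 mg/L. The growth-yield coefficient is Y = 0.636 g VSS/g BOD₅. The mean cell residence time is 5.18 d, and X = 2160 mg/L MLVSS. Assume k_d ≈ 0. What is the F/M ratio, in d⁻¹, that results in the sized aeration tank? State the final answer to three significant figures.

F/M ≈ 0.311 d⁻¹

With k_d = 0 the design equation reduces to V = Y Q (S₀−S) θ_c / X = 0.636 × 433 × (1010 − 23.5) × 5.18 / 2160 = 651.5 m³.
Food-to-microorganism ratio F/M = Q S₀ / (V X) = 433 × 1010 / (651.5 × 2160) = 0.3108 d⁻¹.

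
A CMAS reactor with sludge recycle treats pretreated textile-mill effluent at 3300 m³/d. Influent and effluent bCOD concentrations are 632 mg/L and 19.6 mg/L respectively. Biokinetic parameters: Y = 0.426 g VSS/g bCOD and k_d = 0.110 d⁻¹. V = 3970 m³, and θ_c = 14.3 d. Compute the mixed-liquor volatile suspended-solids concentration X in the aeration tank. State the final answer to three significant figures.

Solving the biomass balance for X: X = Y Q (S₀−S) θ_c / [V (1+k_d θ_c)] = 0.426 × 3300 × (632 − 19.6) × 14.3 / [3970 × (1 + 0.110 × 14.3)] = 1205 mg/L.

X ≈ 1210 mg/L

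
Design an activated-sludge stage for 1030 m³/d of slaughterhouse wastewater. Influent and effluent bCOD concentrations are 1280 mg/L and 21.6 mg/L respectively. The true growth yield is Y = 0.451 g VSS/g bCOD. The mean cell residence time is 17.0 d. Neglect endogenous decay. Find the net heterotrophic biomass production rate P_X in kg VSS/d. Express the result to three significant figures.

P_X ≈ 585 kg VSS/d

Since k_d ≈ 0, Y_obs = Y = 0.451 g VSS/g bCOD.
Q·(S₀ − S) = 1030 × (1280 − 21.6) × 10⁻³ = 1296 kg/d removed.
P_X = Y_obs · Q(S₀ − S) = 0.4510 × 1296 = 584.6 kg VSS/d.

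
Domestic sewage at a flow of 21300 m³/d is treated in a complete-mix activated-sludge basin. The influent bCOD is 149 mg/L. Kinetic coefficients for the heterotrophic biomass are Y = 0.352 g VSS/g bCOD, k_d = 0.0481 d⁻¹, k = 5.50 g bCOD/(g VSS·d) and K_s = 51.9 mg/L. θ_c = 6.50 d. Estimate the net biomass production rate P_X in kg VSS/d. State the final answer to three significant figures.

P_X ≈ 817 kg VSS/d

From the Monod/SRT balance for a CMAS, S = K_s·(1+k_d θ_c)/[θ_c·(Y k − k_d) − 1] = 51.9 × (1 + 0.0481 × 6.50) / [6.50 × (0.352 × 5.50 − 0.0481) − 1] = 68.13 / 11.27 = 6.044 mg/L.
The observed yield is Y_obs = Y/(1 + k_d·θ_c) = 0.352 / (1 + 0.0481 × 6.50) = 0.352 / 1.313 = 0.2682 g VSS per g bCOD removed.
Substrate removed = Q·(S₀ − S) = 21300 m³/d × (149 − 6.04) g/m³ = 3.05×10^6 g/d = 3045 kg/d.
P_X = Y_obs · Q(S₀ − S) = 0.2682 × 3045 = 816.6 kg VSS/d.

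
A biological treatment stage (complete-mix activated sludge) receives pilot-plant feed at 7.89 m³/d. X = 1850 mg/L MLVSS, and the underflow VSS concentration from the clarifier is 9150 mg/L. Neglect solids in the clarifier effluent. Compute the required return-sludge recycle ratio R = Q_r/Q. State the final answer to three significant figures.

R = Q_r/Q = X/(X_r − X) = 1850 / (9150 − 1850) = 0.2534.

R ≈ 0.253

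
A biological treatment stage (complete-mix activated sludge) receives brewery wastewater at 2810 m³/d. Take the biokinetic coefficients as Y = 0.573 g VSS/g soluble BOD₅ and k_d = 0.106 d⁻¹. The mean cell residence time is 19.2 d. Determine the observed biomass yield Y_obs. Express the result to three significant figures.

Correct the yield for decay: Y_obs = Y/(1 + k_d θ_c) = 0.573 / (1 + 0.106 × 19.2) = 0.573 / 3.035 = 0.1888.

Y_obs ≈ 0.189 g VSS/g soluble BOD₅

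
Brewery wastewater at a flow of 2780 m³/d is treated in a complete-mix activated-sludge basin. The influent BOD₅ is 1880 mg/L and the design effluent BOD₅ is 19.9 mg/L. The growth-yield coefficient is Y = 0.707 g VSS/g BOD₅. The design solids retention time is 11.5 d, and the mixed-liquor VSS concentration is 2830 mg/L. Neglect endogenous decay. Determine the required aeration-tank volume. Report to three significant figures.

V ≈ 14900 m³

Biomass mass balance (decay neglected): V·X = Y·Q·(S₀ − S)·θ_c, so V = 0.707 × 2780 × (1880 − 19.9) × 11.5 / 2830 = 14856 m³.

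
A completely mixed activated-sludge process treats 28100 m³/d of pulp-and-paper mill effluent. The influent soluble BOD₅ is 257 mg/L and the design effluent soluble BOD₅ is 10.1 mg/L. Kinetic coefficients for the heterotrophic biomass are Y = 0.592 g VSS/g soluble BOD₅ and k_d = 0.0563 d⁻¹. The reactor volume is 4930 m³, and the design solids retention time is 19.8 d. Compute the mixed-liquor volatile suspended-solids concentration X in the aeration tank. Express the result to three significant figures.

X ≈ 7800 mg/L

X = Y·Q·ΔS·θ_c / [V·(1 + k_d θ_c)] = 0.592 × 28100 × (257 − 10.1) × 19.8 / [4930 × (1 + 0.0563 × 19.8)] = 7800 mg/L.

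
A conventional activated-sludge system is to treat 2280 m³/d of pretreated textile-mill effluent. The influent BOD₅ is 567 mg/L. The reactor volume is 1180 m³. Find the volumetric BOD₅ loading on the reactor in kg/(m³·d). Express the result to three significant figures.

L_v ≈ 1.10 kg BOD₅/(m³·d)

Volumetric loading L_v = Q·S₀ / V = 2280 × 567 g/m³ / 1180 m³ = 1096 g/(m³·d) = 1.096 kg BOD₅/(m³·d).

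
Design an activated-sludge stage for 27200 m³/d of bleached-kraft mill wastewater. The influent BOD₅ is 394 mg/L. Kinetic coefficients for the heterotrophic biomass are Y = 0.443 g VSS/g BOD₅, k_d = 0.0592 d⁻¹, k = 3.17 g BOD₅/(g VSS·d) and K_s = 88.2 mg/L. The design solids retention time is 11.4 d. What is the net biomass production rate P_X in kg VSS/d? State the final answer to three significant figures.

From the Monod/SRT balance for a CMAS, S = K_s·(1+k_d θ_c)/[θ_c·(Y k − k_d) − 1] = 88.2 × (1 + 0.0592 × 11.4) / [11.4 × (0.443 × 3.17 − 0.0592) − 1] = 147.7 / 14.33 = 10.31 mg/L.
Y_obs = Y / (1 + k_d θ_c) = 0.443 / (1 + 0.0592 × 11.4) = 0.443 / 1.675 = 0.2645.
Q·(S₀ − S) = 27200 × (394 − 10.3) × 10⁻³ = 10437 kg/d removed.
Net biomass production P_X = Y_obs × Q·(S₀ − S) = 0.2645 × 10437 = 2760 kg VSS/d.

P_X ≈ 2760 kg VSS/d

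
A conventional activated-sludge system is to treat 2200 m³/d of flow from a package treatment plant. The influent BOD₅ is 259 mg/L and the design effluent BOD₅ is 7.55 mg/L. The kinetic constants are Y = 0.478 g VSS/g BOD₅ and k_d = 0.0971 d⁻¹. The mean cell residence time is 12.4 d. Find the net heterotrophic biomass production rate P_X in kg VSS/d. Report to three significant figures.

P_X ≈ 120 kg VSS/d

Correct the yield for decay: Y_obs = Y/(1 + k_d θ_c) = 0.478 / (1 + 0.0971 × 12.4) = 0.478 / 2.204 = 0.2169.
Mass of BOD₅ removed per day: Q(S₀ − S) = 2200 × 251.4 g/m³ = 553.2 kg/d.
P_X = Y_obs · Q(S₀ − S) = 0.2169 × 553.2 = 120.0 kg VSS/d.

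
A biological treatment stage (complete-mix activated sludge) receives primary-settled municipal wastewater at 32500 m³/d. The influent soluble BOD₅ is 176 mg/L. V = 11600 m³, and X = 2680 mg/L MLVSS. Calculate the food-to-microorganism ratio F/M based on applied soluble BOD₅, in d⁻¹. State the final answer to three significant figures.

F/M ≈ 0.184 d⁻¹

F/M = Q·S₀ / (V·X) = 32500 × 176 / (11600 × 2680) = 0.1840 g soluble BOD₅·(g VSS·d)⁻¹.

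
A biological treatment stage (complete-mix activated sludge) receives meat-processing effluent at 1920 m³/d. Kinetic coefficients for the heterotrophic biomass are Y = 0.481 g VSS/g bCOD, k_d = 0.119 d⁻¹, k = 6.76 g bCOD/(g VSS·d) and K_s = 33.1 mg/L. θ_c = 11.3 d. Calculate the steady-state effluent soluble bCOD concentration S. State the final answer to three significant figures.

Effluent substrate depends only on kinetics and SRT: S = K_s(1 + k_d θ_c) / [θ_c(Yk − k_d) − 1] = 33.1 × (1 + 0.119 × 11.3) / [11.3 × (0.481 × 6.76 − 0.119) − 1] = 77.61 / 34.40 = 2.256 mg/L.

S ≈ 2.26 mg/L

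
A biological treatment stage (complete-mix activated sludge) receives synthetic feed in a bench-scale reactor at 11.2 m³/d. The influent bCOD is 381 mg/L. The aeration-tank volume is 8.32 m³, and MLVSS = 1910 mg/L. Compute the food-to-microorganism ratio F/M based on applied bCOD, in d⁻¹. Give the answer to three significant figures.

F/M = Q·S₀ / (V·X) = 11.2 × 381 / (8.320 × 1910) = 0.2685 g bCOD·(g VSS·d)⁻¹.

F/M ≈ 0.269 d⁻¹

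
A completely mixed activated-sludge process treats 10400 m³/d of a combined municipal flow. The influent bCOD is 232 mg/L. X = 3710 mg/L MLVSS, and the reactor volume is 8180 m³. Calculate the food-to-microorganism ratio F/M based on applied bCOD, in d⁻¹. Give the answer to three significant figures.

Food-to-microorganism ratio F/M = Q S₀ / (V X) = 10400 × 232 / (8180 × 3710) = 0.07950 d⁻¹.

F/M ≈ 0.0795 d⁻¹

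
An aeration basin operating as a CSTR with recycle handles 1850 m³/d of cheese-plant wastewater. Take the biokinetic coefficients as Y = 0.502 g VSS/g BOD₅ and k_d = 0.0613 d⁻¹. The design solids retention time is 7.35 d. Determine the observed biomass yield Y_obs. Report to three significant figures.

Correct the yield for decay: Y_obs = Y/(1 + k_d θ_c) = 0.502 / (1 + 0.0613 × 7.35) = 0.502 / 1.451 = 0.3461.

Y_obs ≈ 0.346 g VSS/g BOD₅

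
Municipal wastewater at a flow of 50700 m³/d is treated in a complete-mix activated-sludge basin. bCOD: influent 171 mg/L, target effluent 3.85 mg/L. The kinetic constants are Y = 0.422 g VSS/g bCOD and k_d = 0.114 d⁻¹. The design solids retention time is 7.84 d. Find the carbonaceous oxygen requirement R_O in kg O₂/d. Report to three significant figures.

R_O ≈ 5790 kg O₂/d

Y_obs = Y / (1 + k_d θ_c) = 0.422 / (1 + 0.114 × 7.84) = 0.422 / 1.894 = 0.2228.
Mass of bCOD removed per day: Q(S₀ − S) = 50700 × 167.2 g/m³ = 8475 kg/d.
Biomass synthesised: P_X = Y_obs × 8475 = 1888 kg VSS/d.
Carbonaceous O₂ demand = substrate oxidised − cell-mass equivalent = 8475 − 1.42 × 1888 = 5793 kg O₂/d.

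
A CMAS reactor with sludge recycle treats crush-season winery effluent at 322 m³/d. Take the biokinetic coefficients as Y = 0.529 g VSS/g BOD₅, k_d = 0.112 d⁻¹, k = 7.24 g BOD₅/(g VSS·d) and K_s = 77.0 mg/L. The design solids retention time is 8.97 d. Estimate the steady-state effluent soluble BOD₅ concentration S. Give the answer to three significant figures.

S ≈ 4.77 mg/L

Effluent substrate depends only on kinetics and SRT: S = K_s(1 + k_d θ_c) / [θ_c(Yk − k_d) − 1] = 77.0 × (1 + 0.112 × 8.97) / [8.97 × (0.529 × 7.24 − 0.112) − 1] = 154.4 / 32.35 = 4.771 mg/L.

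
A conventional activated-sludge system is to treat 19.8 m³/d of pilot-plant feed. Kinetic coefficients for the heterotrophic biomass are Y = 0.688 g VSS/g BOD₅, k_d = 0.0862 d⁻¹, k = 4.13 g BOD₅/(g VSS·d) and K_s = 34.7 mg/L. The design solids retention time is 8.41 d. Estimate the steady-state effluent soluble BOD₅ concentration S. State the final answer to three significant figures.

S ≈ 2.70 mg/L

Effluent substrate depends only on kinetics and SRT: S = K_s(1 + k_d θ_c) / [θ_c(Yk − k_d) − 1] = 34.7 × (1 + 0.0862 × 8.41) / [8.41 × (0.688 × 4.13 − 0.0862) − 1] = 59.86 / 22.17 = 2.700 mg/L.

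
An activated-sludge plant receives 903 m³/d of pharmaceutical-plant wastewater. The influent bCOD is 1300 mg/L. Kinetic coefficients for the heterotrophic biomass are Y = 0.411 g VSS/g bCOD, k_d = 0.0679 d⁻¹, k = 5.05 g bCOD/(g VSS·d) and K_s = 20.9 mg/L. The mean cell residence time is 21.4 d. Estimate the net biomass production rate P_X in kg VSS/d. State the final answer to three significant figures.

Effluent substrate depends only on kinetics and SRT: S = K_s(1 + k_d θ_c) / [θ_c(Yk − k_d) − 1] = 20.9 × (1 + 0.0679 × 21.4) / [21.4 × (0.411 × 5.05 − 0.0679) − 1] = 51.27 / 41.96 = 1.222 mg/L.
Y_obs = Y / (1 + k_d θ_c) = 0.411 / (1 + 0.0679 × 21.4) = 0.411 / 2.453 = 0.1675.
Q·(S₀ − S) = 903 × (1300 − 1.22) × 10⁻³ = 1173 kg/d removed.
Net biomass production P_X = Y_obs × Q·(S₀ − S) = 0.1675 × 1173 = 196.5 kg VSS/d.

P_X ≈ 196 kg VSS/d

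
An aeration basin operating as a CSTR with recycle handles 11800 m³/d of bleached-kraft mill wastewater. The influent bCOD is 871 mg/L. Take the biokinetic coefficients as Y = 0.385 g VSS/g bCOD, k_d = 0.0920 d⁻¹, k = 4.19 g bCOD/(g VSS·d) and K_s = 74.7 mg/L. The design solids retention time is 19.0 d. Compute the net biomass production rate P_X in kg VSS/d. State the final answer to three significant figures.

From the Monod/SRT balance for a CMAS, S = K_s·(1+k_d θ_c)/[θ_c·(Y k − k_d) − 1] = 74.7 × (1 + 0.0920 × 19.0) / [19.0 × (0.385 × 4.19 − 0.0920) − 1] = 205.3 / 27.90 = 7.357 mg/L.
Y_obs = Y / (1 + k_d θ_c) = 0.385 / (1 + 0.0920 × 19.0) = 0.385 / 2.748 = 0.1401.
Mass of bCOD removed per day: Q(S₀ − S) = 11800 × 863.6 g/m³ = 10191 kg/d.
Biomass produced: P_X = Y_obs·Q·ΔS = 0.1401 × 10191 ≈ 1428 kg VSS/d.

P_X ≈ 1430 kg VSS/d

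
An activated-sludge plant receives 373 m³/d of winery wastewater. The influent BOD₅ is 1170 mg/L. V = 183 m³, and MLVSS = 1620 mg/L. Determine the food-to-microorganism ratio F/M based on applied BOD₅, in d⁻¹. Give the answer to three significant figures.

F/M ≈ 1.47 d⁻¹

F/M = applied load / biomass = Q·S₀/(V·X) = 373 × 1170 / (183.0 × 1620) = 1.472 d⁻¹.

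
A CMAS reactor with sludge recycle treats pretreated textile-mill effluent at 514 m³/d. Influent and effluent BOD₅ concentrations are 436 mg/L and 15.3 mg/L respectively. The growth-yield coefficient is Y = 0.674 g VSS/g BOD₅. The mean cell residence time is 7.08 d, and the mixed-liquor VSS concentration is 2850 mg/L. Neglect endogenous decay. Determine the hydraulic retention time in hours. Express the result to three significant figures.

Biomass mass balance (decay neglected): V·X = Y·Q·(S₀ − S)·θ_c, so V = 0.674 × 514 × (436 − 15.3) × 7.08 / 2850 = 362.1 m³.
HRT = V/Q = 362.1 m³ / 514 m³·d⁻¹ = 0.7044 d × 24 = 16.91 h.

τ ≈ 16.9 h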